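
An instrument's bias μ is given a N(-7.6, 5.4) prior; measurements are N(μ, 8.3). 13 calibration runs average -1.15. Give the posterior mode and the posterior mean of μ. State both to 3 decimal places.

Posterior for μ is Normal. Precision-weighted mean: (1/5.4·-7.6 + 13/8.3·-1.15) / (1/5.4 + 13/8.3) = -1.832.
A Normal posterior is symmetric, so mode = mean.

μ_MAP = -1.832, E[μ|data] = -1.832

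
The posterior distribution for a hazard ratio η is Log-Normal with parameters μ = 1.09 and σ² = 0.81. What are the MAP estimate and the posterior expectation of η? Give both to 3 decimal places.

Mode = exp(μ − σ²) = exp(0.28) = 1.323.
Mean = exp(μ + σ²/2) = exp(1.495) = 4.459.
The posterior is right-skewed, so the mean exceeds the mode.

MAP: 1.323. Posterior mean: 4.459.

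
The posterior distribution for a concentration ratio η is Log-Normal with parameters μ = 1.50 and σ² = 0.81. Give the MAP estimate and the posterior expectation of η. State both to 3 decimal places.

MAP: 1.994. Posterior mean: 6.719.

Mode = exp(μ − σ²) = exp(0.69) = 1.994.
Mean = exp(μ + σ²/2) = exp(1.905) = 6.719.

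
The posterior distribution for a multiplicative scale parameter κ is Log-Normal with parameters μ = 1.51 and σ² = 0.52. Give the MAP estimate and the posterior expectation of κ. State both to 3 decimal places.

Mode = exp(μ − σ²) = exp(0.99) = 2.691.
Mean = exp(μ + σ²/2) = exp(1.770) = 5.871.
The posterior is right-skewed, so the mean exceeds the mode.

MAP estimate = 2.691, posterior expectation = 5.871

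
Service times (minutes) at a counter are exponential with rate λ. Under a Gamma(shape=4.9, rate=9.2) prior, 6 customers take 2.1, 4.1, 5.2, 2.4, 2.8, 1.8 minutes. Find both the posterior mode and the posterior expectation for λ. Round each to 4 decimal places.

MAP = 0.3587, posterior mean = 0.3949

Σ times = 18.4. Posterior: Gamma(shape = 4.9+6 = 10.9, rate = 9.2+18.4 = 27.6).
Mode = (α−1)/β = 9.9/27.6 = 0.3587.
Mean = α/β = 10.9/27.6 = 0.3949.
Mean > mode: the posterior has a right tail.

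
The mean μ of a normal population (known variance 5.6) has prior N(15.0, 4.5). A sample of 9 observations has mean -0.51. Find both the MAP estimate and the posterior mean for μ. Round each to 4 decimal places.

Posterior for μ is Normal. Precision-weighted mean: (1/4.5·15.0 + 9/5.6·-0.51) / (1/4.5 + 9/5.6) = 1.3741.
A Normal posterior is symmetric, so mode = mean.

MAP = 1.3741; posterior mean = 1.3741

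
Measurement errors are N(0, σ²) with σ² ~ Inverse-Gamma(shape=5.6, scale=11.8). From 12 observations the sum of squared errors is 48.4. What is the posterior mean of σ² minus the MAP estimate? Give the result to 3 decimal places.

Posterior: Inverse-Gamma(shape = 5.6+12/2 = 11.6, scale = 11.8+48.4/2 = 36.0).
Mode = β/(α+1) = 36.0/12.6 = 2.857.
Mean = β/(α−1) = 36.0/10.6 = 3.396.
Difference = 3.396 − 2.857 = 0.539.

0.539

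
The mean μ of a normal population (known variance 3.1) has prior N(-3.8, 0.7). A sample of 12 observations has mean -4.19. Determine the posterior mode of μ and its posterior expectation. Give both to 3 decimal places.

Posterior for μ is Normal. Precision-weighted mean: (1/0.7·-3.8 + 12/3.1·-4.19) / (1/0.7 + 12/3.1) = -4.085.
A Normal posterior is symmetric, so mode = mean.

MAP = -4.085; posterior mean = -4.085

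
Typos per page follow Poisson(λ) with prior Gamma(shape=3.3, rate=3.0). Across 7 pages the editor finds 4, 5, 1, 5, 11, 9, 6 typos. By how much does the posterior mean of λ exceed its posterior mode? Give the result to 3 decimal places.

Σ counts = 41. Posterior: Gamma(shape = 3.3+41 = 44.3, rate = 3.0+7 = 10.0).
Mode = (α−1)/β = 43.3/10.0 = 4.330.
Mean = α/β = 44.3/10.0 = 4.430.
Difference = 4.430 − 4.330 = 0.100.
The mean is pulled above the mode by the posterior's right skew.

0.100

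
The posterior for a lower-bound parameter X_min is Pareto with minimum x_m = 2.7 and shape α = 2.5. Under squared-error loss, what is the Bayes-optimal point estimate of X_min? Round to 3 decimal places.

4.500

The Pareto density is strictly decreasing on [x_m, ∞), so the mode is x_m = 2.700.
Mean = α·x_m/(α−1) = 2.5·2.7/1.5 = 4.500.
Squared-error loss ⇒ the optimal estimator is the posterior mean.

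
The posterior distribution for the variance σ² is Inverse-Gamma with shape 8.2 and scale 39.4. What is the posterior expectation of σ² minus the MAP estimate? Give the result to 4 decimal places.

1.1896

Mode = β/(α+1) = 39.4/9.2 = 4.2826.
Mean = β/(α−1) = 39.4/7.2 = 5.4722.
Difference = 5.4722 − 4.2826 = 1.1896.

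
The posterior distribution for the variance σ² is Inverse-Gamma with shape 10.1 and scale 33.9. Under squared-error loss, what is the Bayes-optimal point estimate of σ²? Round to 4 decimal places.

Mode = β/(α+1) = 33.9/11.1 = 3.0541.
Mean = β/(α−1) = 33.9/9.1 = 3.7253.
Squared-error loss ⇒ the optimal estimator is the posterior mean.

3.7253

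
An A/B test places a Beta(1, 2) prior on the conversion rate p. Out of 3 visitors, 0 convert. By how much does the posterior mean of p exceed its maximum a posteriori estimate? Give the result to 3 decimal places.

0.167

Posterior: Beta(1+0, 2+3) = Beta(1, 5).
Since α = 1 ≤ 1 and β > 1, the Beta density is monotone decreasing on [0,1]; the mode is at 0.
Mean = 1/(1+5) = 0.167.
Difference = 0.167 − 0.000 = 0.167.
The mean is pulled above the mode by the posterior's right skew.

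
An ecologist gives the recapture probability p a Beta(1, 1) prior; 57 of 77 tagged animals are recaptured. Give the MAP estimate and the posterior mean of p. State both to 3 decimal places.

MAP = 0.740, posterior mean = 0.734

Posterior: Beta(1+57, 1+20) = Beta(58, 21).
Mode = (58−1)/(58+21−2) = 57/77 = 0.740.
With a flat prior the MAP equals the MLE, 57/77.
Mean = 58/(58+21) = 58/79 = 0.734.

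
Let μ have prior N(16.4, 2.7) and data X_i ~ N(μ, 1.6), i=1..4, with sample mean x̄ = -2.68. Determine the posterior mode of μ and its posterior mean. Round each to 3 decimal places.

MAP = -0.218, posterior mean = -0.218

Posterior for μ is Normal. Precision-weighted mean: (1/2.7·16.4 + 4/1.6·-2.68) / (1/2.7 + 4/1.6) = -0.218.
A Normal posterior is symmetric, so mode = mean.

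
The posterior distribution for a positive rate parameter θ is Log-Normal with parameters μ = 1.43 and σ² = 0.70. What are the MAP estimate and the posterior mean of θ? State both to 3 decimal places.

Mode = exp(μ − σ²) = exp(0.73) = 2.075.
Mean = exp(μ + σ²/2) = exp(1.780) = 5.930.
Right-skewed posterior ⇒ mode < mean.

θ_MAP = 2.075, E[θ|data] = 5.930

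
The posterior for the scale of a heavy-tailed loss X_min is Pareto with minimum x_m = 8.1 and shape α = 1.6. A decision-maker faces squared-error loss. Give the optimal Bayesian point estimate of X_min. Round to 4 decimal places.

21.6000

The Pareto density is strictly decreasing on [x_m, ∞), so the mode is x_m = 8.1000.
Mean = α·x_m/(α−1) = 1.6·8.1/0.6 = 21.6000.
Squared-error loss ⇒ the optimal estimator is the posterior mean.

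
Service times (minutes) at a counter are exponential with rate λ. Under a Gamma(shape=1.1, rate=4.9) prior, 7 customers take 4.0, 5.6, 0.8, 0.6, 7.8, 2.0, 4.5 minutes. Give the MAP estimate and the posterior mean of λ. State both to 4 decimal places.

MAP estimate = 0.2351, posterior mean = 0.2682

Σ times = 25.3. Posterior: Gamma(shape = 1.1+7 = 8.1, rate = 4.9+25.3 = 30.2).
Mode = (α−1)/β = 7.1/30.2 = 0.2351.
Mean = α/β = 8.1/30.2 = 0.2682.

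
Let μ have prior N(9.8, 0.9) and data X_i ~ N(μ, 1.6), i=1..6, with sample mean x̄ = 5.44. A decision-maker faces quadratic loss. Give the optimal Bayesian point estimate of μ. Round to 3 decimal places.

6.437

Posterior for μ is Normal. Precision-weighted mean: (1/0.9·9.8 + 6/1.6·5.44) / (1/0.9 + 6/1.6) = 6.437.
A Normal posterior is symmetric, so mode = mean.
Quadratic loss ⇒ the optimal estimator is the posterior mean.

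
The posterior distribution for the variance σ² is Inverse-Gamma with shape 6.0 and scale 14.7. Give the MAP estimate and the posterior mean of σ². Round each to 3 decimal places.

σ²_MAP = 2.100, E[σ²|data] = 2.940

Mode = β/(α+1) = 14.7/7.0 = 2.100.
Mean = β/(α−1) = 14.7/5.0 = 2.940.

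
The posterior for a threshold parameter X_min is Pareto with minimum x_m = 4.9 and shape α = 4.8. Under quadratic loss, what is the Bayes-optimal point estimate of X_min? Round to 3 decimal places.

The Pareto density is strictly decreasing on [x_m, ∞), so the mode is x_m = 4.900.
Mean = α·x_m/(α−1) = 4.8·4.9/3.8 = 6.189.
Quadratic loss ⇒ the optimal estimator is the posterior mean.

6.189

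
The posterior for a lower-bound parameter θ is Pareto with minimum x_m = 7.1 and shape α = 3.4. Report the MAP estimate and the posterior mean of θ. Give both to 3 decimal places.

The Pareto density is strictly decreasing on [x_m, ∞), so the mode is x_m = 7.100.
Mean = α·x_m/(α−1) = 3.4·7.1/2.4 = 10.058.
Right-skewed posterior ⇒ mode < mean.

MAP estimate = 7.100, posterior mean = 10.058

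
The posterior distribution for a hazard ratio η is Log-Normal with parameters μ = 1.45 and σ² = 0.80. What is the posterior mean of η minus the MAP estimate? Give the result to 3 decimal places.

4.444

Mode = exp(μ − σ²) = exp(0.65) = 1.916.
Mean = exp(μ + σ²/2) = exp(1.850) = 6.360.
Difference = 6.360 − 1.916 = 4.444.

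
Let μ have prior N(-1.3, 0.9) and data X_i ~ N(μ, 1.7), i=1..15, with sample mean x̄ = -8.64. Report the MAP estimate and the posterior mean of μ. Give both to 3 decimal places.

MAP = -7.819; posterior mean = -7.819

Posterior for μ is Normal. Precision-weighted mean: (1/0.9·-1.3 + 15/1.7·-8.64) / (1/0.9 + 15/1.7) = -7.819.
A Normal posterior is symmetric, so mode = mean.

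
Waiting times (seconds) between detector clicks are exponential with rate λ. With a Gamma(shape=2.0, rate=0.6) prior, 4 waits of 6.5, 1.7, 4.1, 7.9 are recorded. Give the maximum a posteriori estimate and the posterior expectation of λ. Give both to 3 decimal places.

MAP: 0.240. Posterior mean: 0.288.

Σ times = 20.2. Posterior: Gamma(shape = 2.0+4 = 6.0, rate = 0.6+20.2 = 20.8).
Mode = (α−1)/β = 5.0/20.8 = 0.240.
Mean = α/β = 6.0/20.8 = 0.288.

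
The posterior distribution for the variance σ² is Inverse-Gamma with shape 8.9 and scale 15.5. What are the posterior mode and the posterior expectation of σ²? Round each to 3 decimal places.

Mode = β/(α+1) = 15.5/9.9 = 1.566.
Mean = β/(α−1) = 15.5/7.9 = 1.962.
The posterior is right-skewed, so the mean exceeds the mode.

σ²_MAP = 1.566, E[σ²|data] = 1.962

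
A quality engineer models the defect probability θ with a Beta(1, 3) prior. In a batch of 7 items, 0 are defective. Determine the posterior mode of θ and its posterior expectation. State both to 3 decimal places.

Posterior: Beta(1+0, 3+7) = Beta(1, 10).
Since α = 1 ≤ 1 and β > 1, the Beta density is monotone decreasing on [0,1]; the mode is at 0.
Mean = 1/(1+10) = 0.091.

MAP = 0.000; posterior mean = 0.091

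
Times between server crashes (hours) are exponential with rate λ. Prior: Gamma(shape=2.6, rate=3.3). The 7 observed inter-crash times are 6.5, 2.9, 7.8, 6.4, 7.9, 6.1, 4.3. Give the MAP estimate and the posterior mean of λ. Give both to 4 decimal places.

Σ times = 41.9. Posterior: Gamma(shape = 2.6+7 = 9.6, rate = 3.3+41.9 = 45.2).
Mode = (α−1)/β = 8.6/45.2 = 0.1903.
Mean = α/β = 9.6/45.2 = 0.2124.
The posterior is right-skewed, so the mean exceeds the mode.

MAP = 0.1903, posterior mean = 0.2124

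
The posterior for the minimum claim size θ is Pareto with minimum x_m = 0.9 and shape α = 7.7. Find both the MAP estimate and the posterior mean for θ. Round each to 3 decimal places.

MAP: 0.900. Posterior mean: 1.034.

The Pareto density is strictly decreasing on [x_m, ∞), so the mode is x_m = 0.900.
Mean = α·x_m/(α−1) = 7.7·0.9/6.7 = 1.034.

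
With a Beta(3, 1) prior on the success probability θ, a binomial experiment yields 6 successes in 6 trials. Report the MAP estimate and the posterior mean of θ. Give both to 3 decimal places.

θ_MAP = 1.000, E[θ|data] = 0.900

Posterior: Beta(3+6, 1+0) = Beta(9, 1).
Since β = 1 ≤ 1 and α > 1, the Beta density is monotone increasing on [0,1]; the mode is at 1.
Mean = 9/(9+1) = 0.900.
Left-skewed posterior ⇒ mean < mode.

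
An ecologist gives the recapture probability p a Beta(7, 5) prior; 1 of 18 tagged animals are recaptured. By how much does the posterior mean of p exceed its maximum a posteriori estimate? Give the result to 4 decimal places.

Posterior: Beta(7+1, 5+17) = Beta(8, 22).
Mode = (8−1)/(8+22−2) = 7/28 = 0.2500.
Mean = 8/(8+22) = 8/30 = 0.2667.
Difference = 0.2667 − 0.2500 = 0.0167.
The mean is pulled above the mode by the posterior's right skew.

0.0167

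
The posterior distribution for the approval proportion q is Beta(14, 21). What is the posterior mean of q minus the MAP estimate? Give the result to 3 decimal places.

Mode = (14−1)/(14+21−2) = 13/33 = 0.394.
Mean = 14/(14+21) = 14/35 = 0.400.
Difference = 0.400 − 0.394 = 0.006.
Right-skewed posterior ⇒ mode < mean.

0.006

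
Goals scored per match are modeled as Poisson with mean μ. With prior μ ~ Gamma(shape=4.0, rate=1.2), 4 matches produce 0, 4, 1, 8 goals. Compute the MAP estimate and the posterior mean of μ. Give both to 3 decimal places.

MAP estimate = 3.077, posterior mean = 3.269

Σ counts = 13. Posterior: Gamma(shape = 4.0+13 = 17.0, rate = 1.2+4 = 5.2).
Mode = (α−1)/β = 16.0/5.2 = 3.077.
Mean = α/β = 17.0/5.2 = 3.269.
Mean > mode: the posterior has a right tail.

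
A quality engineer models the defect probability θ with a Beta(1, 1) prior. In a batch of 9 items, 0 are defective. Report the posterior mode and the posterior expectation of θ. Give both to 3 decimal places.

Posterior: Beta(1+0, 1+9) = Beta(1, 10).
Since α = 1 ≤ 1 and β > 1, the Beta density is monotone decreasing on [0,1]; the mode is at 0.
Mean = 1/(1+10) = 0.091.

MAP: 0.000. Posterior mean: 0.091.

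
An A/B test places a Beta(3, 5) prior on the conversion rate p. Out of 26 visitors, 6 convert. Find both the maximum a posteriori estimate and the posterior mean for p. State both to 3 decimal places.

Posterior: Beta(3+6, 5+20) = Beta(9, 25).
Mode = (9−1)/(9+25−2) = 8/32 = 0.250.
Mean = 9/(9+25) = 9/34 = 0.265.
Mean > mode: the posterior has a right tail.

MAP: 0.250. Posterior mean: 0.265.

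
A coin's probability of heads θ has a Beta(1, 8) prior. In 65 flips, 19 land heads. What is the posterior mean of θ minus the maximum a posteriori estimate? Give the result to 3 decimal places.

Posterior: Beta(1+19, 8+46) = Beta(20, 54).
Mode = (20−1)/(20+54−2) = 19/72 = 0.264.
Mean = 20/(20+54) = 20/74 = 0.270.
Difference = 0.270 − 0.264 = 0.006.
The mean is pulled above the mode by the posterior's right skew.

0.006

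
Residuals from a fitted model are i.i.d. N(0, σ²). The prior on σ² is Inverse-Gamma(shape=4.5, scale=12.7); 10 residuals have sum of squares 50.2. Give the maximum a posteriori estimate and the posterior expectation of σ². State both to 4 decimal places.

σ²_MAP = 3.6000, E[σ²|data] = 4.4471

Posterior: Inverse-Gamma(shape = 4.5+10/2 = 9.5, scale = 12.7+50.2/2 = 37.8).
Mode = β/(α+1) = 37.8/10.5 = 3.6000.
Mean = β/(α−1) = 37.8/8.5 = 4.4471.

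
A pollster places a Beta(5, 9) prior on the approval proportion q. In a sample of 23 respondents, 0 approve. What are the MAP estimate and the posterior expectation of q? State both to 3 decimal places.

q_MAP = 0.114, E[q|data] = 0.135

Posterior: Beta(5+0, 9+23) = Beta(5, 32).
Mode = (5−1)/(5+32−2) = 4/35 = 0.114.
Mean = 5/(5+32) = 5/37 = 0.135.
The posterior is right-skewed, so the mean exceeds the mode.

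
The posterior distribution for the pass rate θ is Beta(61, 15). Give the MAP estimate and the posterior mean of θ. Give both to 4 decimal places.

Mode = (61−1)/(61+15−2) = 60/74 = 0.8108.
Mean = 61/(61+15) = 61/76 = 0.8026.
The mean is pulled below the mode by the posterior's left skew.

θ_MAP = 0.8108, E[θ|data] = 0.8026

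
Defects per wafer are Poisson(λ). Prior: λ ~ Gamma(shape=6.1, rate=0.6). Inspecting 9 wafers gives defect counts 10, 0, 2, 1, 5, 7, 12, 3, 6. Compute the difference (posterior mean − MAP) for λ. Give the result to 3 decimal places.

Σ counts = 46. Posterior: Gamma(shape = 6.1+46 = 52.1, rate = 0.6+9 = 9.6).
Mode = (α−1)/β = 51.1/9.6 = 5.323.
Mean = α/β = 52.1/9.6 = 5.427.
Difference = 5.427 − 5.323 = 0.104.
The mean is pulled above the mode by the posterior's right skew.

0.104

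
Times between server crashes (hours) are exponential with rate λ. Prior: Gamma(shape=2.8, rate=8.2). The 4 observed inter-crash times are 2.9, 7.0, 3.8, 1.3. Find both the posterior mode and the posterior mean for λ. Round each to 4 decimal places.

Σ times = 15.0. Posterior: Gamma(shape = 2.8+4 = 6.8, rate = 8.2+15.0 = 23.2).
Mode = (α−1)/β = 5.8/23.2 = 0.2500.
Mean = α/β = 6.8/23.2 = 0.2931.

λ_MAP = 0.2500, E[λ|data] = 0.2931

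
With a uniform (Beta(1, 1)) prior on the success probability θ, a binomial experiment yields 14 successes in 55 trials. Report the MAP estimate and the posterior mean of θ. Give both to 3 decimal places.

θ_MAP = 0.255, E[θ|data] = 0.263

Posterior: Beta(1+14, 1+41) = Beta(15, 42).
Mode = (15−1)/(15+42−2) = 14/55 = 0.255.
With a flat prior the MAP equals the MLE, 14/55.
Mean = 15/(15+42) = 15/57 = 0.263.
Mean > mode: the posterior has a right tail.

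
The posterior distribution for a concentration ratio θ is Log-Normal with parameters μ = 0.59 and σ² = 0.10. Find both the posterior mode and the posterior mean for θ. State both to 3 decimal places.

MAP = 1.632; posterior mean = 1.896

Mode = exp(μ − σ²) = exp(0.49) = 1.632.
Mean = exp(μ + σ²/2) = exp(0.640) = 1.896.
Mean > mode: the posterior has a right tail.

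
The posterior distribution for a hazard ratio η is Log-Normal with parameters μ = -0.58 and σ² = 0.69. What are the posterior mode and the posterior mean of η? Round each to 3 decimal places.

Mode = exp(μ − σ²) = exp(-1.27) = 0.281.
Mean = exp(μ + σ²/2) = exp(-0.235) = 0.791.
The posterior is right-skewed, so the mean exceeds the mode.

MAP = 0.281; posterior mean = 0.791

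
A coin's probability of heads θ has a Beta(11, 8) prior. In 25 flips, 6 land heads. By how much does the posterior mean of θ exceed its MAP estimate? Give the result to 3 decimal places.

0.005

Posterior: Beta(11+6, 8+19) = Beta(17, 27).
Mode = (17−1)/(17+27−2) = 16/42 = 0.381.
Mean = 17/(17+27) = 17/44 = 0.386.
Difference = 0.386 − 0.381 = 0.005.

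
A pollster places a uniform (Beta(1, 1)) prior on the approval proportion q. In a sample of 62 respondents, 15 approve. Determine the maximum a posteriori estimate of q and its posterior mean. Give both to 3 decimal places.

Posterior: Beta(1+15, 1+47) = Beta(16, 48).
Mode = (16−1)/(16+48−2) = 15/62 = 0.242.
With a flat prior the MAP equals the MLE, 15/62.
Mean = 16/(16+48) = 16/64 = 0.250.

MAP: 0.242. Posterior mean: 0.250.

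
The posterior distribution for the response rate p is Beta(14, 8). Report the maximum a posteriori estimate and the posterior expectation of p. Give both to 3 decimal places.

Mode = (14−1)/(14+8−2) = 13/20 = 0.650.
Mean = 14/(14+8) = 14/22 = 0.636.

MAP: 0.650. Posterior mean: 0.636.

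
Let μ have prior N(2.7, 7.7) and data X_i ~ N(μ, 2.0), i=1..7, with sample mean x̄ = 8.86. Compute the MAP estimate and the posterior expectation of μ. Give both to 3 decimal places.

Posterior for μ is Normal. Precision-weighted mean: (1/7.7·2.7 + 7/2.0·8.86) / (1/7.7 + 7/2.0) = 8.640.
A Normal posterior is symmetric, so mode = mean.

μ_MAP = 8.640, E[μ|data] = 8.640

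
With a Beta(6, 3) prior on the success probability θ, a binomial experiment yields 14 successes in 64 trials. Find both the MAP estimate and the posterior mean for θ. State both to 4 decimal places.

Posterior: Beta(6+14, 3+50) = Beta(20, 53).
Mode = (20−1)/(20+53−2) = 19/71 = 0.2676.
Mean = 20/(20+53) = 20/73 = 0.2740.
The mean is pulled above the mode by the posterior's right skew.

MAP estimate = 0.2676, posterior mean = 0.2740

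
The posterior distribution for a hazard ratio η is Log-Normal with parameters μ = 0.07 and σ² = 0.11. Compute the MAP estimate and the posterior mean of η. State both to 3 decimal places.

MAP = 0.961, posterior mean = 1.133

Mode = exp(μ − σ²) = exp(-0.04) = 0.961.
Mean = exp(μ + σ²/2) = exp(0.125) = 1.133.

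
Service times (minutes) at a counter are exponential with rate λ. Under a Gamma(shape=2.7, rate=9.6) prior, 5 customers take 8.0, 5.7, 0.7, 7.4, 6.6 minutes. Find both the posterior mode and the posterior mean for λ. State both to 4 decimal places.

MAP = 0.1763; posterior mean = 0.2026

Σ times = 28.4. Posterior: Gamma(shape = 2.7+5 = 7.7, rate = 9.6+28.4 = 38.0).
Mode = (α−1)/β = 6.7/38.0 = 0.1763.
Mean = α/β = 7.7/38.0 = 0.2026.
The mean is pulled above the mode by the posterior's right skew.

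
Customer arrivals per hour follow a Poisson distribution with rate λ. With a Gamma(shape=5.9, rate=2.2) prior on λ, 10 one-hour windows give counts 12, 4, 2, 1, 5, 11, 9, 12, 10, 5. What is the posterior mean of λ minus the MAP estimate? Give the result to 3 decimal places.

0.082

Σ counts = 71. Posterior: Gamma(shape = 5.9+71 = 76.9, rate = 2.2+10 = 12.2).
Mode = (α−1)/β = 75.9/12.2 = 6.221.
Mean = α/β = 76.9/12.2 = 6.303.
Difference = 6.303 − 6.221 = 0.082.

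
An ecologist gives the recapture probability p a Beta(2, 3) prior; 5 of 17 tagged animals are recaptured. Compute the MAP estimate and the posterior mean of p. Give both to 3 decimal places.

Posterior: Beta(2+5, 3+12) = Beta(7, 15).
Mode = (7−1)/(7+15−2) = 6/20 = 0.300.
Mean = 7/(7+15) = 7/22 = 0.318.
Right-skewed posterior ⇒ mode < mean.

MAP: 0.300. Posterior mean: 0.318.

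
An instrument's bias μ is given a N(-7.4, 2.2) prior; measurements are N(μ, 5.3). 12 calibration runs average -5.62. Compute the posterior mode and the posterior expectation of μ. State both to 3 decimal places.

MAP = -5.918; posterior mean = -5.918

Posterior for μ is Normal. Precision-weighted mean: (1/2.2·-7.4 + 12/5.3·-5.62) / (1/2.2 + 12/5.3) = -5.918.
A Normal posterior is symmetric, so mode = mean.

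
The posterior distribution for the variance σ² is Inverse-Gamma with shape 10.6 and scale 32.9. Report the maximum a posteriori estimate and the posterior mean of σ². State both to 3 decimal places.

maximum a posteriori estimate = 2.836, posterior mean = 3.427

Mode = β/(α+1) = 32.9/11.6 = 2.836.
Mean = β/(α−1) = 32.9/9.6 = 3.427.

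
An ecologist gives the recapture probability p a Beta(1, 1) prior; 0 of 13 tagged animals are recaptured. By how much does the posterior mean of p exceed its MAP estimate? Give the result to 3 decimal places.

Posterior: Beta(1+0, 1+13) = Beta(1, 14).
Since α = 1 ≤ 1 and β > 1, the Beta density is monotone decreasing on [0,1]; the mode is at 0.
Mean = 1/(1+14) = 0.067.
Difference = 0.067 − 0.000 = 0.067.

0.067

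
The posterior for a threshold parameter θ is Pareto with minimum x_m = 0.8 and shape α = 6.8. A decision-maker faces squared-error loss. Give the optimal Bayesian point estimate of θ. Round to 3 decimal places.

The Pareto density is strictly decreasing on [x_m, ∞), so the mode is x_m = 0.800.
Mean = α·x_m/(α−1) = 6.8·0.8/5.8 = 0.938.
Squared-error loss ⇒ the optimal estimator is the posterior mean.

0.938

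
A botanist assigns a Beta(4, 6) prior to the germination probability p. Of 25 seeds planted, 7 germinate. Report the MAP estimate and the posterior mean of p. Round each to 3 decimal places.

MAP estimate = 0.303, posterior mean = 0.314

Posterior: Beta(4+7, 6+18) = Beta(11, 24).
Mode = (11−1)/(11+24−2) = 10/33 = 0.303.
Mean = 11/(11+24) = 11/35 = 0.314.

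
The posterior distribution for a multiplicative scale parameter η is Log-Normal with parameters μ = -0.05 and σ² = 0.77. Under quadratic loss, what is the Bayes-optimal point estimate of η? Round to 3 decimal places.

Mode = exp(μ − σ²) = exp(-0.82) = 0.440.
Mean = exp(μ + σ²/2) = exp(0.335) = 1.398.
Quadratic loss ⇒ the optimal estimator is the posterior mean.

1.398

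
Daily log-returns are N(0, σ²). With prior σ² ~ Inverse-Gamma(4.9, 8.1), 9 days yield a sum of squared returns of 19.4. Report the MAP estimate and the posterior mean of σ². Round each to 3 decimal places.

MAP estimate = 1.712, posterior mean = 2.119

Posterior: Inverse-Gamma(shape = 4.9+9/2 = 9.4, scale = 8.1+19.4/2 = 17.8).
Mode = β/(α+1) = 17.8/10.4 = 1.712.
Mean = β/(α−1) = 17.8/8.4 = 2.119.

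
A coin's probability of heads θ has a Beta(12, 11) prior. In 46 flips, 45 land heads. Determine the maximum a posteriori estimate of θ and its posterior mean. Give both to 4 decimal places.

MAP = 0.8358; posterior mean = 0.8261

Posterior: Beta(12+45, 11+1) = Beta(57, 12).
Mode = (57−1)/(57+12−2) = 56/67 = 0.8358.
Mean = 57/(57+12) = 57/69 = 0.8261.
The mean is pulled below the mode by the posterior's left skew.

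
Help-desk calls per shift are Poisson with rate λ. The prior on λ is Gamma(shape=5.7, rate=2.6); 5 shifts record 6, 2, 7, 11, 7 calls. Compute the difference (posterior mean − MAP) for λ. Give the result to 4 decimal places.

Σ counts = 33. Posterior: Gamma(shape = 5.7+33 = 38.7, rate = 2.6+5 = 7.6).
Mode = (α−1)/β = 37.7/7.6 = 4.9605.
Mean = α/β = 38.7/7.6 = 5.0921.
Difference = 5.0921 − 4.9605 = 0.1316.
The mean is pulled above the mode by the posterior's right skew.

0.1316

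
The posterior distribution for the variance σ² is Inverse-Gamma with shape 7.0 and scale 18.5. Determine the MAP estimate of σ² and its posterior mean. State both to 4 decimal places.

Mode = β/(α+1) = 18.5/8.0 = 2.3125.
Mean = β/(α−1) = 18.5/6.0 = 3.0833.
The posterior is right-skewed, so the mean exceeds the mode.

MAP = 2.3125, posterior mean = 3.0833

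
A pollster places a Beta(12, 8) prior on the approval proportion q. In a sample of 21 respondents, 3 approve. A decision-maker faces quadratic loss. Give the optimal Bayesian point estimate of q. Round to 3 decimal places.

Posterior: Beta(12+3, 8+18) = Beta(15, 26).
Mode = (15−1)/(15+26−2) = 14/39 = 0.359.
Mean = 15/(15+26) = 15/41 = 0.366.
Quadratic loss ⇒ the optimal estimator is the posterior mean.

0.366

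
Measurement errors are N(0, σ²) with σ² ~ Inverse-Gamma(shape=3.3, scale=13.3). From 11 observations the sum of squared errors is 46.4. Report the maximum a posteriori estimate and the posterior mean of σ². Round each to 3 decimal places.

MAP: 3.724. Posterior mean: 4.679.

Posterior: Inverse-Gamma(shape = 3.3+11/2 = 8.8, scale = 13.3+46.4/2 = 36.5).
Mode = β/(α+1) = 36.5/9.8 = 3.724.
Mean = β/(α−1) = 36.5/7.8 = 4.679.
The mean is pulled above the mode by the posterior's right skew.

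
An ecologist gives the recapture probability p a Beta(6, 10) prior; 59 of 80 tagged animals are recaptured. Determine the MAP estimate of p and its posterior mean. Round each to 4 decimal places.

Posterior: Beta(6+59, 10+21) = Beta(65, 31).
Mode = (65−1)/(65+31−2) = 64/94 = 0.6809.
Mean = 65/(65+31) = 65/96 = 0.6771.

MAP: 0.6809. Posterior mean: 0.6771.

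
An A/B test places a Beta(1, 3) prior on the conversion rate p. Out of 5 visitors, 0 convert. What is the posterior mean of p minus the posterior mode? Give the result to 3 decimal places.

Posterior: Beta(1+0, 3+5) = Beta(1, 8).
Since α = 1 ≤ 1 and β > 1, the Beta density is monotone decreasing on [0,1]; the mode is at 0.
Mean = 1/(1+8) = 0.111.
Difference = 0.111 − 0.000 = 0.111.
Mean > mode: the posterior has a right tail.

0.111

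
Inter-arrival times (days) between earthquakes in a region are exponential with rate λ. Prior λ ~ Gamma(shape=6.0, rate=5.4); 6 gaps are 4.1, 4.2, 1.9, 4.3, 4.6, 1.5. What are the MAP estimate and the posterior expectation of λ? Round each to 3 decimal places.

Σ times = 20.6. Posterior: Gamma(shape = 6.0+6 = 12.0, rate = 5.4+20.6 = 26.0).
Mode = (α−1)/β = 11.0/26.0 = 0.423.
Mean = α/β = 12.0/26.0 = 0.462.

λ_MAP = 0.423, E[λ|data] = 0.462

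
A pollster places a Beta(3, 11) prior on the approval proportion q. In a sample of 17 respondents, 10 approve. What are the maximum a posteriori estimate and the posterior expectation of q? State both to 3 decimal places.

Posterior: Beta(3+10, 11+7) = Beta(13, 18).
Mode = (13−1)/(13+18−2) = 12/29 = 0.414.
Mean = 13/(13+18) = 13/31 = 0.419.

MAP = 0.414, posterior mean = 0.419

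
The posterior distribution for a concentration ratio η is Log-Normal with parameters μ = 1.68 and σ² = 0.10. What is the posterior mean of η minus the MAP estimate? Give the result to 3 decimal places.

0.786

Mode = exp(μ − σ²) = exp(1.58) = 4.855.
Mean = exp(μ + σ²/2) = exp(1.730) = 5.641.
Difference = 5.641 − 4.855 = 0.786.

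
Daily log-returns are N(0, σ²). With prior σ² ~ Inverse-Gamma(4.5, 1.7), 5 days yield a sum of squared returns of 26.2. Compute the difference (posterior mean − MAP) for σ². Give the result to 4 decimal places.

Posterior: Inverse-Gamma(shape = 4.5+5/2 = 7.0, scale = 1.7+26.2/2 = 14.8).
Mode = β/(α+1) = 14.8/8.0 = 1.8500.
Mean = β/(α−1) = 14.8/6.0 = 2.4667.
Difference = 2.4667 − 1.8500 = 0.6167.

0.6167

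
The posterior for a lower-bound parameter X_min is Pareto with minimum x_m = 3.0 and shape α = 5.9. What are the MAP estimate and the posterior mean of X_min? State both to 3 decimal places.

MAP: 3.000. Posterior mean: 3.612.

The Pareto density is strictly decreasing on [x_m, ∞), so the mode is x_m = 3.000.
Mean = α·x_m/(α−1) = 5.9·3.0/4.9 = 3.612.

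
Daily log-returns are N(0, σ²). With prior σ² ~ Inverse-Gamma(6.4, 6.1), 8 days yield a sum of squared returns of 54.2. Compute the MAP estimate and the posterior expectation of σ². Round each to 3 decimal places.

Posterior: Inverse-Gamma(shape = 6.4+8/2 = 10.4, scale = 6.1+54.2/2 = 33.2).
Mode = β/(α+1) = 33.2/11.4 = 2.912.
Mean = β/(α−1) = 33.2/9.4 = 3.532.

MAP: 2.912. Posterior mean: 3.532.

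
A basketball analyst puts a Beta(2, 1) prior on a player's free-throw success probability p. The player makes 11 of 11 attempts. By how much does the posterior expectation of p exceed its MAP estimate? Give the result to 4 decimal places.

Posterior: Beta(2+11, 1+0) = Beta(13, 1).
Since β = 1 ≤ 1 and α > 1, the Beta density is monotone increasing on [0,1]; the mode is at 1.
Mean = 13/(13+1) = 0.9286.
Difference = 0.9286 − 1.0000 = -0.0714.
Left-skewed posterior ⇒ mean < mode.

-0.0714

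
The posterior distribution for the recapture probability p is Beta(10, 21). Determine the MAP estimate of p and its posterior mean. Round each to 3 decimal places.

Mode = (10−1)/(10+21−2) = 9/29 = 0.310.
Mean = 10/(10+21) = 10/31 = 0.323.
Mean > mode: the posterior has a right tail.

MAP: 0.310. Posterior mean: 0.323.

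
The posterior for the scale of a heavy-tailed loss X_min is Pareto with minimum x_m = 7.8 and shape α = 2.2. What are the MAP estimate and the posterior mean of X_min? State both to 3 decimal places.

MAP = 7.800; posterior mean = 14.300

The Pareto density is strictly decreasing on [x_m, ∞), so the mode is x_m = 7.800.
Mean = α·x_m/(α−1) = 2.2·7.8/1.2 = 14.300.
The posterior is right-skewed, so the mean exceeds the mode.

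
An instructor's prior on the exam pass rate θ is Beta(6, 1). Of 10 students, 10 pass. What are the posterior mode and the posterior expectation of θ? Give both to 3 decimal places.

Posterior: Beta(6+10, 1+0) = Beta(16, 1).
Since β = 1 ≤ 1 and α > 1, the Beta density is monotone increasing on [0,1]; the mode is at 1.
Mean = 16/(16+1) = 0.941.

MAP = 1.000, posterior mean = 0.941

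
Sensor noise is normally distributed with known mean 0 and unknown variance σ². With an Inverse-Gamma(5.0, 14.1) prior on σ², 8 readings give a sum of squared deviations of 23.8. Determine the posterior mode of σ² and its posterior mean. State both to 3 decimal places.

Posterior: Inverse-Gamma(shape = 5.0+8/2 = 9.0, scale = 14.1+23.8/2 = 26.0).
Mode = β/(α+1) = 26.0/10.0 = 2.600.
Mean = β/(α−1) = 26.0/8.0 = 3.250.

posterior mode = 2.600, posterior mean = 3.250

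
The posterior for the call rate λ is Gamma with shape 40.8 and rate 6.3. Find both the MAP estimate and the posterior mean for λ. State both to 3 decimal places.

MAP estimate = 6.317, posterior mean = 6.476

Mode = (α−1)/β = 39.8/6.3 = 6.317.
Mean = α/β = 40.8/6.3 = 6.476.
The mean is pulled above the mode by the posterior's right skew.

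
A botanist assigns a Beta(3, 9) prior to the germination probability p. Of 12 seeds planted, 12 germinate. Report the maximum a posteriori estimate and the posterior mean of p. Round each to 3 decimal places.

MAP = 0.636; posterior mean = 0.625

Posterior: Beta(3+12, 9+0) = Beta(15, 9).
Mode = (15−1)/(15+9−2) = 14/22 = 0.636.
Mean = 15/(15+9) = 15/24 = 0.625.
Left-skewed posterior ⇒ mean < mode.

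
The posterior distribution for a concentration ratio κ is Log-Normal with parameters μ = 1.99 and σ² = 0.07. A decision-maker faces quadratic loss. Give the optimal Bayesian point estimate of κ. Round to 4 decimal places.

7.5761

Mode = exp(μ − σ²) = exp(1.92) = 6.8210.
Mean = exp(μ + σ²/2) = exp(2.025) = 7.5761.
Quadratic loss ⇒ the optimal estimator is the posterior mean.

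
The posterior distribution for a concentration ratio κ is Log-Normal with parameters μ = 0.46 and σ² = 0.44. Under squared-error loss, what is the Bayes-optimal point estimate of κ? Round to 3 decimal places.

1.974

Mode = exp(μ − σ²) = exp(0.02) = 1.020.
Mean = exp(μ + σ²/2) = exp(0.680) = 1.974.
Squared-error loss ⇒ the optimal estimator is the posterior mean.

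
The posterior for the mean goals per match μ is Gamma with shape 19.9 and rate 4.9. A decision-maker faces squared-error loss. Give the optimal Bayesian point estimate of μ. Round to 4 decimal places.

4.0612

Mode = (α−1)/β = 18.9/4.9 = 3.8571.
Mean = α/β = 19.9/4.9 = 4.0612.
Squared-error loss ⇒ the optimal estimator is the posterior mean.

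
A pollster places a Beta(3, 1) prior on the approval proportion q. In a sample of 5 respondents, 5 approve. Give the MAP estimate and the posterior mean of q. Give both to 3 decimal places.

MAP = 1.000, posterior mean = 0.889

Posterior: Beta(3+5, 1+0) = Beta(8, 1).
Since β = 1 ≤ 1 and α > 1, the Beta density is monotone increasing on [0,1]; the mode is at 1.
Mean = 8/(8+1) = 0.889.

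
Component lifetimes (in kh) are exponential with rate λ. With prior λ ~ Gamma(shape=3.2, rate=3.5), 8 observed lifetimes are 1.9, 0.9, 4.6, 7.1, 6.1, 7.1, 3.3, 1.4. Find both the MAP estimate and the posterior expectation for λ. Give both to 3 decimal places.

Σ times = 32.4. Posterior: Gamma(shape = 3.2+8 = 11.2, rate = 3.5+32.4 = 35.9).
Mode = (α−1)/β = 10.2/35.9 = 0.284.
Mean = α/β = 11.2/35.9 = 0.312.

MAP estimate = 0.284, posterior expectation = 0.312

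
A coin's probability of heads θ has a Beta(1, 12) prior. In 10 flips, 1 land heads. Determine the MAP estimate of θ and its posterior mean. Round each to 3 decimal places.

θ_MAP = 0.048, E[θ|data] = 0.087

Posterior: Beta(1+1, 12+9) = Beta(2, 21).
Mode = (2−1)/(2+21−2) = 1/21 = 0.048.
Mean = 2/(2+21) = 2/23 = 0.087.
The posterior is right-skewed, so the mean exceeds the mode.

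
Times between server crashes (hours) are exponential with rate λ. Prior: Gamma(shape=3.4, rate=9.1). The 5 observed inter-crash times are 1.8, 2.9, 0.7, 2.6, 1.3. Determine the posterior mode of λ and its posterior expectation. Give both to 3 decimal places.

λ_MAP = 0.402, E[λ|data] = 0.457

Σ times = 9.3. Posterior: Gamma(shape = 3.4+5 = 8.4, rate = 9.1+9.3 = 18.4).
Mode = (α−1)/β = 7.4/18.4 = 0.402.
Mean = α/β = 8.4/18.4 = 0.457.
The posterior is right-skewed, so the mean exceeds the mode.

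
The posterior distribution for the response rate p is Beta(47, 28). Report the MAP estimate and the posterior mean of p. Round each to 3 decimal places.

Mode = (47−1)/(47+28−2) = 46/73 = 0.630.
Mean = 47/(47+28) = 47/75 = 0.627.

MAP = 0.630, posterior mean = 0.627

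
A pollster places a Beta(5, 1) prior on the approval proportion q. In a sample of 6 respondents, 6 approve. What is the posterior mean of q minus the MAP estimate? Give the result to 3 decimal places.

-0.083

Posterior: Beta(5+6, 1+0) = Beta(11, 1).
Since β = 1 ≤ 1 and α > 1, the Beta density is monotone increasing on [0,1]; the mode is at 1.
Mean = 11/(11+1) = 0.917.
Difference = 0.917 − 1.000 = -0.083.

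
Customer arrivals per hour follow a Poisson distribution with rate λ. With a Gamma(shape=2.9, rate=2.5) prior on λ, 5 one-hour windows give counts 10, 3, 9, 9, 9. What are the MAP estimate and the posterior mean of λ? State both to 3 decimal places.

Σ counts = 40. Posterior: Gamma(shape = 2.9+40 = 42.9, rate = 2.5+5 = 7.5).
Mode = (α−1)/β = 41.9/7.5 = 5.587.
Mean = α/β = 42.9/7.5 = 5.720.
Right-skewed posterior ⇒ mode < mean.

λ_MAP = 5.587, E[λ|data] = 5.720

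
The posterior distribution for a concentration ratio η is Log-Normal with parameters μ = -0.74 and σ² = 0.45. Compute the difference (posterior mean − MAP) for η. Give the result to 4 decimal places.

0.2933

Mode = exp(μ − σ²) = exp(-1.19) = 0.3042.
Mean = exp(μ + σ²/2) = exp(-0.515) = 0.5975.
Difference = 0.5975 − 0.3042 = 0.2933.
Mean > mode: the posterior has a right tail.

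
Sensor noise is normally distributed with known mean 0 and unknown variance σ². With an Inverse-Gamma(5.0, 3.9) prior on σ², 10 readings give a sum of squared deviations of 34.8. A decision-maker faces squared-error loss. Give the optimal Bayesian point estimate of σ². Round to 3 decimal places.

2.367

Posterior: Inverse-Gamma(shape = 5.0+10/2 = 10.0, scale = 3.9+34.8/2 = 21.3).
Mode = β/(α+1) = 21.3/11.0 = 1.936.
Mean = β/(α−1) = 21.3/9.0 = 2.367.
Squared-error loss ⇒ the optimal estimator is the posterior mean.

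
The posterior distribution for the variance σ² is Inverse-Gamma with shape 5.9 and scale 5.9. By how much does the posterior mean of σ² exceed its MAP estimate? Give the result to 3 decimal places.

Mode = β/(α+1) = 5.9/6.9 = 0.855.
Mean = β/(α−1) = 5.9/4.9 = 1.204.
Difference = 1.204 − 0.855 = 0.349.

0.349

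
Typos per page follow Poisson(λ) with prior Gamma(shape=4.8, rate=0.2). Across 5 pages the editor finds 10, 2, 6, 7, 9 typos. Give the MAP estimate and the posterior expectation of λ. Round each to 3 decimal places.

Σ counts = 34. Posterior: Gamma(shape = 4.8+34 = 38.8, rate = 0.2+5 = 5.2).
Mode = (α−1)/β = 37.8/5.2 = 7.269.
Mean = α/β = 38.8/5.2 = 7.462.
The mean is pulled above the mode by the posterior's right skew.

λ_MAP = 7.269, E[λ|data] = 7.462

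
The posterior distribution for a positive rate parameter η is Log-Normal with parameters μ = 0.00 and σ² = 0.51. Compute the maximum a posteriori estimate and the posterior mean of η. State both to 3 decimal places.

Mode = exp(μ − σ²) = exp(-0.51) = 0.600.
Mean = exp(μ + σ²/2) = exp(0.255) = 1.290.

maximum a posteriori estimate = 0.600, posterior mean = 1.290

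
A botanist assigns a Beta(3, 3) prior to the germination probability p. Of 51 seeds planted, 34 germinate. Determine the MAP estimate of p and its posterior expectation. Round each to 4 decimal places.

MAP = 0.6545, posterior mean = 0.6491

Posterior: Beta(3+34, 3+17) = Beta(37, 20).
Mode = (37−1)/(37+20−2) = 36/55 = 0.6545.
Mean = 37/(37+20) = 37/57 = 0.6491.
The posterior is left-skewed, so the mode exceeds the mean.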